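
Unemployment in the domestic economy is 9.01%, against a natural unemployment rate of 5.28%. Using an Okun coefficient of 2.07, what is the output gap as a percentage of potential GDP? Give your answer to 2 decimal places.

-7.72%

The unemployment gap is 9.01 - 5.28 = 3.73 percentage points.
Okun's law gives an output gap of -2.07 × 3.73 = -7.7211%, i.e. 7.72% below potential.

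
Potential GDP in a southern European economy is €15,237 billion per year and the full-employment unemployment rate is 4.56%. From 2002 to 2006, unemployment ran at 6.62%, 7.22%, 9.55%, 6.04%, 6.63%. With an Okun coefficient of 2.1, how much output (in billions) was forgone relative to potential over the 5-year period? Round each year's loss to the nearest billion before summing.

Year 2002: gap = -2.1 × (6.62 - 4.56) = -4.326%, loss ≈ 15237 × 4.326/100 ≈ 659.
Year 2003: gap = -2.1 × (7.22 - 4.56) = -5.586%, loss ≈ 15237 × 5.586/100 ≈ 851.
Year 2004: gap = -2.1 × (9.55 - 4.56) = -10.479%, loss ≈ 15237 × 10.479/100 ≈ 1597.
Year 2005: gap = -2.1 × (6.04 - 4.56) = -3.108%, loss ≈ 15237 × 3.108/100 ≈ 474.
Year 2006: gap = -2.1 × (6.63 - 4.56) = -4.347%, loss ≈ 15237 × 4.347/100 ≈ 662.
Total lost output = 659 + 851 + 1597 + 474 + 662 = 4243 billion.

€4,243 billion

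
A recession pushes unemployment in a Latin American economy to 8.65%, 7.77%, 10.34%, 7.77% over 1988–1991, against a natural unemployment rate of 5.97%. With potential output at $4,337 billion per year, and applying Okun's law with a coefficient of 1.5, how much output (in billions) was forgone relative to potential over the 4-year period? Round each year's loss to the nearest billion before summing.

Year 1988: gap = -1.5 × (8.65 - 5.97) = -4.02%, loss ≈ 4337 × 4.02/100 ≈ 174.
Year 1989: gap = -1.5 × (7.77 - 5.97) = -2.7%, loss ≈ 4337 × 2.7/100 ≈ 117.
Year 1990: gap = -1.5 × (10.34 - 5.97) = -6.555%, loss ≈ 4337 × 6.555/100 ≈ 284.
Year 1991: gap = -1.5 × (7.77 - 5.97) = -2.7%, loss ≈ 4337 × 2.7/100 ≈ 117.
Total lost output = 174 + 117 + 284 + 117 = 692 billion.

$692 billion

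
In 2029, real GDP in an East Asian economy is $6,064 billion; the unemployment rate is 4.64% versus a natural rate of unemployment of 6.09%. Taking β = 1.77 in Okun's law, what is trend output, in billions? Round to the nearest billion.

$5,912 billion

Unemployment gap = 4.64 - 6.09 = -1.45 points, so output gap = -1.77 × (-1.45) = 2.5665%.
Since Y = Y* × (1 + gap/100), Y* = 6064/1.025665 ≈ 5912 billion.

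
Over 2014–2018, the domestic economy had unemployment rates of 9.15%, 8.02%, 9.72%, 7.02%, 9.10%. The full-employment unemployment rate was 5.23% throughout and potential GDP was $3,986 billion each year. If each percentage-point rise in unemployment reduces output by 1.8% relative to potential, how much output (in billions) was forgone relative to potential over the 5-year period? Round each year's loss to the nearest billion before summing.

Year 2014: gap = -1.8 × (9.15 - 5.23) = -7.056%, loss ≈ 3986 × 7.056/100 ≈ 281.
Year 2015: gap = -1.8 × (8.02 - 5.23) = -5.022%, loss ≈ 3986 × 5.022/100 ≈ 200.
Year 2016: gap = -1.8 × (9.72 - 5.23) = -8.082%, loss ≈ 3986 × 8.082/100 ≈ 322.
Year 2017: gap = -1.8 × (7.02 - 5.23) = -3.222%, loss ≈ 3986 × 3.222/100 ≈ 128.
Year 2018: gap = -1.8 × (9.1 - 5.23) = -6.966%, loss ≈ 3986 × 6.966/100 ≈ 278.
Total lost output = 281 + 200 + 322 + 128 + 278 = 1209 billion.

$1,209 billion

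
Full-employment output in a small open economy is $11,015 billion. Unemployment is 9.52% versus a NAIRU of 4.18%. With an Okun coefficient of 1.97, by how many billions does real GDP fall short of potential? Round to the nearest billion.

$1,159 billion

Output gap = -1.97 × (9.52 - 4.18) = -1.97 × 5.34 = -10.5198%.
Actual GDP ≈ 11015 × 0.894802 ≈ 9856 billion, so the shortfall is 11015 - 9856 = 1159 billion.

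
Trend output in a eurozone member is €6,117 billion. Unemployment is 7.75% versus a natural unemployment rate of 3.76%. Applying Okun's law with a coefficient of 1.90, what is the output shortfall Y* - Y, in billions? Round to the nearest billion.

Output gap = -1.90 × (7.75 - 3.76) = -1.9 × 3.99 = -7.581%.
Actual GDP ≈ 6117 × 0.92419 ≈ 5653 billion, so the shortfall is 6117 - 5653 = 464 billion.

€464 billion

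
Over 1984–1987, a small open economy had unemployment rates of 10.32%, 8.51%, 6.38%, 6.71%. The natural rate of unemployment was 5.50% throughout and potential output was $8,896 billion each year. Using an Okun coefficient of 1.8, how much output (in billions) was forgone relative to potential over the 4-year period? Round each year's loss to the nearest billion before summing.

$1,589 billion

Year 1984: gap = -1.8 × (10.32 - 5.5) = -8.676%, loss ≈ 8896 × 8.676/100 ≈ 772.
Year 1985: gap = -1.8 × (8.51 - 5.5) = -5.418%, loss ≈ 8896 × 5.418/100 ≈ 482.
Year 1986: gap = -1.8 × (6.38 - 5.5) = -1.584%, loss ≈ 8896 × 1.584/100 ≈ 141.
Year 1987: gap = -1.8 × (6.71 - 5.5) = -2.178%, loss ≈ 8896 × 2.178/100 ≈ 194.
Total lost output = 772 + 482 + 141 + 194 = 1589 billion.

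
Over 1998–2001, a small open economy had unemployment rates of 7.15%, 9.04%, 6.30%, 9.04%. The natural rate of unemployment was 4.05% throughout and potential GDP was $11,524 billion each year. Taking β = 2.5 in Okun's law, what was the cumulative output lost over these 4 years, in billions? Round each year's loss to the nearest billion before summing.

$4,417 billion

Year 1998: gap = -2.5 × (7.15 - 4.05) = -7.75%, loss ≈ 11524 × 7.75/100 ≈ 893.
Year 1999: gap = -2.5 × (9.04 - 4.05) = -12.475%, loss ≈ 11524 × 12.475/100 ≈ 1438.
Year 2000: gap = -2.5 × (6.3 - 4.05) = -5.625%, loss ≈ 11524 × 5.625/100 ≈ 648.
Year 2001: gap = -2.5 × (9.04 - 4.05) = -12.475%, loss ≈ 11524 × 12.475/100 ≈ 1438.
Total lost output = 893 + 1438 + 648 + 1438 = 4417 billion.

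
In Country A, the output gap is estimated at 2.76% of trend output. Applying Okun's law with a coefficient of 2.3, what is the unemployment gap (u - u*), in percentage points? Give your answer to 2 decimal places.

Okun's law: output gap = -β × (u - u*), so u - u* = -(output gap)/β.
u - u* = -(2.76)/2.3 = -1.2 percentage points.

-1.20 percentage points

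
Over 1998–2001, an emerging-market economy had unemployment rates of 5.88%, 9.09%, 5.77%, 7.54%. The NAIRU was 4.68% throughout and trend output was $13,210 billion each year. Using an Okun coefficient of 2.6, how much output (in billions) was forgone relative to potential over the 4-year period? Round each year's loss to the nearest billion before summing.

$3,283 billion

Year 1998: gap = -2.6 × (5.88 - 4.68) = -3.12%, loss ≈ 13210 × 3.12/100 ≈ 412.
Year 1999: gap = -2.6 × (9.09 - 4.68) = -11.466%, loss ≈ 13210 × 11.466/100 ≈ 1515.
Year 2000: gap = -2.6 × (5.77 - 4.68) = -2.834%, loss ≈ 13210 × 2.834/100 ≈ 374.
Year 2001: gap = -2.6 × (7.54 - 4.68) = -7.436%, loss ≈ 13210 × 7.436/100 ≈ 982.
Total lost output = 412 + 1515 + 374 + 982 = 3283 billion.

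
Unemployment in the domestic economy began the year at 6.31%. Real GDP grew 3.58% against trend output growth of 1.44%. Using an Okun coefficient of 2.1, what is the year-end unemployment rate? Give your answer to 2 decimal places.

5.29%

Growth-rate Okun's law: g_Y = g_Y* - β × Δu, so Δu = (g_Y* - g_Y)/β.
Δu = (1.44 - 3.58)/2.1 = -2.14/2.1 = -1.02 percentage points.
Year-end unemployment = 6.31 - 1.02 = 5.29%.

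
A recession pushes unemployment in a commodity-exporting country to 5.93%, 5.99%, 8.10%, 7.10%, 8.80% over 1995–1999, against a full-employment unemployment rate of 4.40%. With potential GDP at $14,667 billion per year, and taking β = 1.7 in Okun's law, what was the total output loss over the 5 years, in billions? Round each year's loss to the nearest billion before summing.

$3,470 billion

Year 1995: gap = -1.7 × (5.93 - 4.4) = -2.601%, loss ≈ 14667 × 2.601/100 ≈ 381.
Year 1996: gap = -1.7 × (5.99 - 4.4) = -2.703%, loss ≈ 14667 × 2.703/100 ≈ 396.
Year 1997: gap = -1.7 × (8.1 - 4.4) = -6.29%, loss ≈ 14667 × 6.29/100 ≈ 923.
Year 1998: gap = -1.7 × (7.1 - 4.4) = -4.59%, loss ≈ 14667 × 4.59/100 ≈ 673.
Year 1999: gap = -1.7 × (8.8 - 4.4) = -7.48%, loss ≈ 14667 × 7.48/100 ≈ 1097.
Total lost output = 381 + 396 + 923 + 673 + 1097 = 3470 billion.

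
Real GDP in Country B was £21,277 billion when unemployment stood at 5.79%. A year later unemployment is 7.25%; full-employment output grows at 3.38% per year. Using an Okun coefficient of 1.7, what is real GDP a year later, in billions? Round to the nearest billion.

Δu = 7.25 - 5.79 = 1.46 points.
Okun's law (growth form): g_Y = g_Y* - β × Δu = 3.38 - 1.7 × (1.46) = 3.38 - 2.482 = 0.898%.
Real GDP in the next year = 21277 × (1 + 0.898/100) = 21277 × 1.00898 ≈ 21468 billion.

£21,468 billion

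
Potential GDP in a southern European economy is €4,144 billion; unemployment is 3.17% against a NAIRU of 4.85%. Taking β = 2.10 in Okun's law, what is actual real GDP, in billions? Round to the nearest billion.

Unemployment gap = 3.17 - 4.85 = -1.68 points, so the output gap is -2.1 × (-1.68) = 3.528%.
Actual GDP = 4144 × (1 + 3.528/100) = 4144 × 1.03528 ≈ 4290 billion.

€4,290 billion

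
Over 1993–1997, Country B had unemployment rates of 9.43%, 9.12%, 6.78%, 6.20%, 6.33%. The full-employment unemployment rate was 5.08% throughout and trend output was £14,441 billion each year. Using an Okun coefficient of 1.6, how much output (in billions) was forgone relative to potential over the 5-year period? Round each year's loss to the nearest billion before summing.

£2,879 billion

Year 1993: gap = -1.6 × (9.43 - 5.08) = -6.96%, loss ≈ 14441 × 6.96/100 ≈ 1005.
Year 1994: gap = -1.6 × (9.12 - 5.08) = -6.464%, loss ≈ 14441 × 6.464/100 ≈ 933.
Year 1995: gap = -1.6 × (6.78 - 5.08) = -2.72%, loss ≈ 14441 × 2.72/100 ≈ 393.
Year 1996: gap = -1.6 × (6.2 - 5.08) = -1.792%, loss ≈ 14441 × 1.792/100 ≈ 259.
Year 1997: gap = -1.6 × (6.33 - 5.08) = -2%, loss ≈ 14441 × 2/100 ≈ 289.
Total lost output = 1005 + 933 + 393 + 259 + 289 = 2879 billion.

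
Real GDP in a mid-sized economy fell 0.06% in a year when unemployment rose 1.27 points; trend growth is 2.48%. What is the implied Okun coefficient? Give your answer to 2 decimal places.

Growth form: g_Y = g_Y* - β × Δu, so β = (g_Y* - g_Y)/Δu.
β = (2.48 + 0.06)/1.27 = 2.54/1.27 = 2.00.

β ≈ 2.00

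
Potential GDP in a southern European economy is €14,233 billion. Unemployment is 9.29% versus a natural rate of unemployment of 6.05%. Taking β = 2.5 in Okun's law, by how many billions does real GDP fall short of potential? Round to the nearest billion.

€1,153 billion

Output gap = -2.5 × (9.29 - 6.05) = -2.5 × 3.24 = -8.1%.
Actual GDP ≈ 14233 × 0.919 ≈ 13080 billion, so the shortfall is 14233 - 13080 = 1153 billion.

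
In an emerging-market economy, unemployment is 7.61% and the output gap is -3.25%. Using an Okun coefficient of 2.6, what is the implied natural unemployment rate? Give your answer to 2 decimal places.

6.36%

From Okun's law, u - u* = -(output gap)/β = -(-3.25)/2.6 = 1.25 points.
So u* = 7.61 - 1.25 = 6.36%.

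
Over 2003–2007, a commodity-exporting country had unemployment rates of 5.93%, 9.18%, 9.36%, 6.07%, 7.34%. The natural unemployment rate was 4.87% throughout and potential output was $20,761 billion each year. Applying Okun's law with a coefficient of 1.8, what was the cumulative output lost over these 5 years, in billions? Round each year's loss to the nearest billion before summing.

Year 2003: gap = -1.8 × (5.93 - 4.87) = -1.908%, loss ≈ 20761 × 1.908/100 ≈ 396.
Year 2004: gap = -1.8 × (9.18 - 4.87) = -7.758%, loss ≈ 20761 × 7.758/100 ≈ 1611.
Year 2005: gap = -1.8 × (9.36 - 4.87) = -8.082%, loss ≈ 20761 × 8.082/100 ≈ 1678.
Year 2006: gap = -1.8 × (6.07 - 4.87) = -2.16%, loss ≈ 20761 × 2.16/100 ≈ 448.
Year 2007: gap = -1.8 × (7.34 - 4.87) = -4.446%, loss ≈ 20761 × 4.446/100 ≈ 923.
Total lost output = 396 + 1611 + 1678 + 448 + 923 = 5056 billion.

$5,056 billion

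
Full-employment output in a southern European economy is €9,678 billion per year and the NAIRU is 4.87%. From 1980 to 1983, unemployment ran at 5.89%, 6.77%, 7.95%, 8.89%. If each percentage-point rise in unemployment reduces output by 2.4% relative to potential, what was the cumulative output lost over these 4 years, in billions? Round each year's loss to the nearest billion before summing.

Year 1980: gap = -2.4 × (5.89 - 4.87) = -2.448%, loss ≈ 9678 × 2.448/100 ≈ 237.
Year 1981: gap = -2.4 × (6.77 - 4.87) = -4.56%, loss ≈ 9678 × 4.56/100 ≈ 441.
Year 1982: gap = -2.4 × (7.95 - 4.87) = -7.392%, loss ≈ 9678 × 7.392/100 ≈ 715.
Year 1983: gap = -2.4 × (8.89 - 4.87) = -9.648%, loss ≈ 9678 × 9.648/100 ≈ 934.
Total lost output = 237 + 441 + 715 + 934 = 2327 billion.

€2,327 billion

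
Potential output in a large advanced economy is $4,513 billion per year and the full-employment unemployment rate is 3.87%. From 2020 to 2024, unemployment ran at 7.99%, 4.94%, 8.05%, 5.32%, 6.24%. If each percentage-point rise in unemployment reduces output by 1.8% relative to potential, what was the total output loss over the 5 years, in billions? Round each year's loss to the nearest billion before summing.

$1,073 billion

Year 2020: gap = -1.8 × (7.99 - 3.87) = -7.416%, loss ≈ 4513 × 7.416/100 ≈ 335.
Year 2021: gap = -1.8 × (4.94 - 3.87) = -1.926%, loss ≈ 4513 × 1.926/100 ≈ 87.
Year 2022: gap = -1.8 × (8.05 - 3.87) = -7.524%, loss ≈ 4513 × 7.524/100 ≈ 340.
Year 2023: gap = -1.8 × (5.32 - 3.87) = -2.61%, loss ≈ 4513 × 2.61/100 ≈ 118.
Year 2024: gap = -1.8 × (6.24 - 3.87) = -4.266%, loss ≈ 4513 × 4.266/100 ≈ 193.
Total lost output = 335 + 87 + 340 + 118 + 193 = 1073 billion.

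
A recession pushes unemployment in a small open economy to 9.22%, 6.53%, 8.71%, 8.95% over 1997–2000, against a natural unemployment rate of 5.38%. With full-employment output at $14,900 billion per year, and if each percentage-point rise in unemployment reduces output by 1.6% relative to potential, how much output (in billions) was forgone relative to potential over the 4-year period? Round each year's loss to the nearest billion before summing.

$2,834 billion

Year 1997: gap = -1.6 × (9.22 - 5.38) = -6.144%, loss ≈ 14900 × 6.144/100 ≈ 915.
Year 1998: gap = -1.6 × (6.53 - 5.38) = -1.84%, loss ≈ 14900 × 1.84/100 ≈ 274.
Year 1999: gap = -1.6 × (8.71 - 5.38) = -5.328%, loss ≈ 14900 × 5.328/100 ≈ 794.
Year 2000: gap = -1.6 × (8.95 - 5.38) = -5.712%, loss ≈ 14900 × 5.712/100 ≈ 851.
Total lost output = 915 + 274 + 794 + 851 = 2834 billion.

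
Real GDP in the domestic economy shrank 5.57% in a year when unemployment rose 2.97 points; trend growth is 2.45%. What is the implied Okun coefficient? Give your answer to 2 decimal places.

β ≈ 2.70

Growth form: g_Y = g_Y* - β × Δu, so β = (g_Y* - g_Y)/Δu.
β = (2.45 + 5.57)/2.97 = 8.02/2.97 = 2.70.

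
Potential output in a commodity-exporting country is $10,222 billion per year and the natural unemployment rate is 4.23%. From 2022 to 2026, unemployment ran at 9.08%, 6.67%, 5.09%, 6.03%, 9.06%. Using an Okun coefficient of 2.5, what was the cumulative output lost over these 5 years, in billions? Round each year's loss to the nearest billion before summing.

Year 2022: gap = -2.5 × (9.08 - 4.23) = -12.125%, loss ≈ 10222 × 12.125/100 ≈ 1239.
Year 2023: gap = -2.5 × (6.67 - 4.23) = -6.1%, loss ≈ 10222 × 6.1/100 ≈ 624.
Year 2024: gap = -2.5 × (5.09 - 4.23) = -2.15%, loss ≈ 10222 × 2.15/100 ≈ 220.
Year 2025: gap = -2.5 × (6.03 - 4.23) = -4.5%, loss ≈ 10222 × 4.5/100 ≈ 460.
Year 2026: gap = -2.5 × (9.06 - 4.23) = -12.075%, loss ≈ 10222 × 12.075/100 ≈ 1234.
Total lost output = 1239 + 624 + 220 + 460 + 1234 = 3777 billion.

$3,777 billion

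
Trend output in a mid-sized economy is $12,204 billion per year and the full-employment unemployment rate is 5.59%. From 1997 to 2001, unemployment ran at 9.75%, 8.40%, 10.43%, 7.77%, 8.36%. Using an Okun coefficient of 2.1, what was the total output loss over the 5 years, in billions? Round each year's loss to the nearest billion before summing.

Year 1997: gap = -2.1 × (9.75 - 5.59) = -8.736%, loss ≈ 12204 × 8.736/100 ≈ 1066.
Year 1998: gap = -2.1 × (8.4 - 5.59) = -5.901%, loss ≈ 12204 × 5.901/100 ≈ 720.
Year 1999: gap = -2.1 × (10.43 - 5.59) = -10.164%, loss ≈ 12204 × 10.164/100 ≈ 1240.
Year 2000: gap = -2.1 × (7.77 - 5.59) = -4.578%, loss ≈ 12204 × 4.578/100 ≈ 559.
Year 2001: gap = -2.1 × (8.36 - 5.59) = -5.817%, loss ≈ 12204 × 5.817/100 ≈ 710.
Total lost output = 1066 + 720 + 1240 + 559 + 710 = 4295 billion.

$4,295 billion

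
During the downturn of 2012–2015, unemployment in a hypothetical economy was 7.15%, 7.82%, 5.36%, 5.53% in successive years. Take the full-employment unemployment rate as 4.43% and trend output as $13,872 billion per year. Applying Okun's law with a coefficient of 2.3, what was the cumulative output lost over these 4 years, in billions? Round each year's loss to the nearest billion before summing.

$2,598 billion

Year 2012: gap = -2.3 × (7.15 - 4.43) = -6.256%, loss ≈ 13872 × 6.256/100 ≈ 868.
Year 2013: gap = -2.3 × (7.82 - 4.43) = -7.797%, loss ≈ 13872 × 7.797/100 ≈ 1082.
Year 2014: gap = -2.3 × (5.36 - 4.43) = -2.139%, loss ≈ 13872 × 2.139/100 ≈ 297.
Year 2015: gap = -2.3 × (5.53 - 4.43) = -2.53%, loss ≈ 13872 × 2.53/100 ≈ 351.
Total lost output = 868 + 1082 + 297 + 351 = 2598 billion.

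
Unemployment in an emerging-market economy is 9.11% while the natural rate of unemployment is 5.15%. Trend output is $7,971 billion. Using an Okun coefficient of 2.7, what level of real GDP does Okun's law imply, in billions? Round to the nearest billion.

Unemployment gap = 9.11 - 5.15 = 3.96 points, so the output gap is -2.7 × 3.96 = -10.692%.
Actual GDP = 7971 × (1 - 10.692/100) = 7971 × 0.89308 ≈ 7119 billion.

$7,119 billion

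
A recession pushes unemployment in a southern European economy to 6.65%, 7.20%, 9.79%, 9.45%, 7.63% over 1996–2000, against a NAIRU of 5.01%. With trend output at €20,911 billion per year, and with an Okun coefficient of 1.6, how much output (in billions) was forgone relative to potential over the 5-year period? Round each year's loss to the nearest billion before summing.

€5,244 billion

Year 1996: gap = -1.6 × (6.65 - 5.01) = -2.624%, loss ≈ 20911 × 2.624/100 ≈ 549.
Year 1997: gap = -1.6 × (7.2 - 5.01) = -3.504%, loss ≈ 20911 × 3.504/100 ≈ 733.
Year 1998: gap = -1.6 × (9.79 - 5.01) = -7.648%, loss ≈ 20911 × 7.648/100 ≈ 1599.
Year 1999: gap = -1.6 × (9.45 - 5.01) = -7.104%, loss ≈ 20911 × 7.104/100 ≈ 1486.
Year 2000: gap = -1.6 × (7.63 - 5.01) = -4.192%, loss ≈ 20911 × 4.192/100 ≈ 877.
Total lost output = 549 + 733 + 1599 + 1486 + 877 = 5244 billion.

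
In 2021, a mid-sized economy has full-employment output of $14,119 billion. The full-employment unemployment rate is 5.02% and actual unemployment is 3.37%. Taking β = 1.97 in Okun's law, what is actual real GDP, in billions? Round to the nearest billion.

Unemployment gap = 3.37 - 5.02 = -1.65 points, so the output gap is -1.97 × (-1.65) = 3.2505%.
Actual GDP = 14119 × (1 + 3.2505/100) = 14119 × 1.032505 ≈ 14578 billion.

$14,578 billion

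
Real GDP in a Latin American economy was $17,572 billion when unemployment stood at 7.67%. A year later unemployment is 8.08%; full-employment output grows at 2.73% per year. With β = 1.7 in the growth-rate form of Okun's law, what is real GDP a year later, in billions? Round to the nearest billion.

$17,929 billion

Δu = 8.08 - 7.67 = 0.41 points.
Okun's law (growth form): g_Y = g_Y* - β × Δu = 2.73 - 1.7 × (0.41) = 2.73 - 0.697 = 2.033%.
Real GDP in the next year = 17572 × (1 + 2.033/100) = 17572 × 1.02033 ≈ 17929 billion.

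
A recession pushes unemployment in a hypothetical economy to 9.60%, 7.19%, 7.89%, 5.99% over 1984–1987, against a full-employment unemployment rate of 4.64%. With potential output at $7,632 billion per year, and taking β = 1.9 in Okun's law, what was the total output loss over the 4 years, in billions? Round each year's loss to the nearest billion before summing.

Year 1984: gap = -1.9 × (9.6 - 4.64) = -9.424%, loss ≈ 7632 × 9.424/100 ≈ 719.
Year 1985: gap = -1.9 × (7.19 - 4.64) = -4.845%, loss ≈ 7632 × 4.845/100 ≈ 370.
Year 1986: gap = -1.9 × (7.89 - 4.64) = -6.175%, loss ≈ 7632 × 6.175/100 ≈ 471.
Year 1987: gap = -1.9 × (5.99 - 4.64) = -2.565%, loss ≈ 7632 × 2.565/100 ≈ 196.
Total lost output = 719 + 370 + 471 + 196 = 1756 billion.

$1,756 billion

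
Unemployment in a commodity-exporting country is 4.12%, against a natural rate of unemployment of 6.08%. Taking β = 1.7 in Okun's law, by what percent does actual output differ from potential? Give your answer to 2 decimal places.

3.33%

The unemployment gap is 4.12 - 6.08 = -1.96 percentage points.
Okun's law gives an output gap of -1.7 × (-1.96) = 3.332%, i.e. 3.33% above potential.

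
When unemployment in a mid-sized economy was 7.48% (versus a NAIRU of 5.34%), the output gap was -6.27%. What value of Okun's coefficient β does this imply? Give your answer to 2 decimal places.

β ≈ 2.93

Okun's law: output gap = -β × (u - u*).
-6.27 = -β × (7.48 - 5.34) = -β × 2.14, so β = 6.27/2.14 = 2.93.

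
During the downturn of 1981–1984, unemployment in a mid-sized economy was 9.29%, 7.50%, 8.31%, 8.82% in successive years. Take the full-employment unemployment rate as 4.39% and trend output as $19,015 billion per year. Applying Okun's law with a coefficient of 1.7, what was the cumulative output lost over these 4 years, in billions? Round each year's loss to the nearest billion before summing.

$5,288 billion

Year 1981: gap = -1.7 × (9.29 - 4.39) = -8.33%, loss ≈ 19015 × 8.33/100 ≈ 1584.
Year 1982: gap = -1.7 × (7.5 - 4.39) = -5.287%, loss ≈ 19015 × 5.287/100 ≈ 1005.
Year 1983: gap = -1.7 × (8.31 - 4.39) = -6.664%, loss ≈ 19015 × 6.664/100 ≈ 1267.
Year 1984: gap = -1.7 × (8.82 - 4.39) = -7.531%, loss ≈ 19015 × 7.531/100 ≈ 1432.
Total lost output = 1584 + 1005 + 1267 + 1432 = 5288 billion.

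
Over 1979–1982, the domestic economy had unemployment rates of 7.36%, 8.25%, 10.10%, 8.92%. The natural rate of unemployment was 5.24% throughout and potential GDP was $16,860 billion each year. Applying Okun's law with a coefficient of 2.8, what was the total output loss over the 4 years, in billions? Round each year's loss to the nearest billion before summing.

$6,453 billion

Year 1979: gap = -2.8 × (7.36 - 5.24) = -5.936%, loss ≈ 16860 × 5.936/100 ≈ 1001.
Year 1980: gap = -2.8 × (8.25 - 5.24) = -8.428%, loss ≈ 16860 × 8.428/100 ≈ 1421.
Year 1981: gap = -2.8 × (10.1 - 5.24) = -13.608%, loss ≈ 16860 × 13.608/100 ≈ 2294.
Year 1982: gap = -2.8 × (8.92 - 5.24) = -10.304%, loss ≈ 16860 × 10.304/100 ≈ 1737.
Total lost output = 1001 + 1421 + 2294 + 1737 = 6453 billion.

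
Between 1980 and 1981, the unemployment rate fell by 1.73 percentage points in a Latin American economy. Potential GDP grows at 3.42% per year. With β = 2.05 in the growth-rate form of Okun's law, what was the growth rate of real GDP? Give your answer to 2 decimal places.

6.97%

Growth-rate Okun's law: g_Y = g_Y* - β × Δu.
g_Y = 3.42 - 2.05 × (-1.73) = 3.42 + 3.5465 = 6.9665%, i.e. 6.97% to 2 d.p.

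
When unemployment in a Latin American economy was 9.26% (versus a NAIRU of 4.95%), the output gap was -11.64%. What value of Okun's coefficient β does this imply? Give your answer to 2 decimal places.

Okun's law: output gap = -β × (u - u*).
-11.64 = -β × (9.26 - 4.95) = -β × 4.31, so β = 11.64/4.31 = 2.70.

β ≈ 2.70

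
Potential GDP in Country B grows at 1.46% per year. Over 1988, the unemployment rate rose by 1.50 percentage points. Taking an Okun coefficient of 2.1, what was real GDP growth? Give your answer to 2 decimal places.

-1.69%

Growth-rate Okun's law: g_Y = g_Y* - β × Δu.
g_Y = 1.46 - 2.1 × (1.50) = 1.46 - 3.15 = -1.69%, i.e. -1.69% to 2 d.p.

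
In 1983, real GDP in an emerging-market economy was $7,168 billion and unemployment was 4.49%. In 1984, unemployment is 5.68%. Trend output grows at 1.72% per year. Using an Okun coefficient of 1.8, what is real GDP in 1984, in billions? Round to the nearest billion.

Δu = 5.68 - 4.49 = 1.19 points.
Okun's law (growth form): g_Y = g_Y* - β × Δu = 1.72 - 1.8 × (1.19) = 1.72 - 2.142 = -0.422%.
Real GDP in the next year = 7168 × (1 - 0.422/100) = 7168 × 0.99578 ≈ 7138 billion.

$7,138 billion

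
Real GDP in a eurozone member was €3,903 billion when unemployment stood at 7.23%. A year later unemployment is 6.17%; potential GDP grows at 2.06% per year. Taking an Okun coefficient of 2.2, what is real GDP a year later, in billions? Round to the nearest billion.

€4,074 billion

Δu = 6.17 - 7.23 = -1.06 points.
Okun's law (growth form): g_Y = g_Y* - β × Δu = 2.06 - 2.2 × (-1.06) = 2.06 + 2.332 = 4.392%.
Real GDP in the next year = 3903 × (1 + 4.392/100) = 3903 × 1.04392 ≈ 4074 billion.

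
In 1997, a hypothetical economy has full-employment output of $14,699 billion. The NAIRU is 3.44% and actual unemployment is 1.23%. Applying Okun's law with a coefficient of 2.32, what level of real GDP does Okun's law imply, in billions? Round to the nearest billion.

$15,453 billion

Unemployment gap = 1.23 - 3.44 = -2.21 points, so the output gap is -2.32 × (-2.21) = 5.1272%.
Actual GDP = 14699 × (1 + 5.1272/100) = 14699 × 1.051272 ≈ 15453 billion.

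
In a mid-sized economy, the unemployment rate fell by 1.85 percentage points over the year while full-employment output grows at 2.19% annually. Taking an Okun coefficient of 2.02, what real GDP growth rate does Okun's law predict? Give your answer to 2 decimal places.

5.93%

Growth-rate Okun's law: g_Y = g_Y* - β × Δu.
g_Y = 2.19 - 2.02 × (-1.85) = 2.19 + 3.737 = 5.927%, i.e. 5.93% to 2 d.p.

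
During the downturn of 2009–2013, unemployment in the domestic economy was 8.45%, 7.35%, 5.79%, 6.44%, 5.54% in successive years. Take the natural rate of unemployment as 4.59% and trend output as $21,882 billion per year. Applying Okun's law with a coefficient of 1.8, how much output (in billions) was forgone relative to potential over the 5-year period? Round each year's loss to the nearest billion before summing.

$4,183 billion

Year 2009: gap = -1.8 × (8.45 - 4.59) = -6.948%, loss ≈ 21882 × 6.948/100 ≈ 1520.
Year 2010: gap = -1.8 × (7.35 - 4.59) = -4.968%, loss ≈ 21882 × 4.968/100 ≈ 1087.
Year 2011: gap = -1.8 × (5.79 - 4.59) = -2.16%, loss ≈ 21882 × 2.16/100 ≈ 473.
Year 2012: gap = -1.8 × (6.44 - 4.59) = -3.33%, loss ≈ 21882 × 3.33/100 ≈ 729.
Year 2013: gap = -1.8 × (5.54 - 4.59) = -1.71%, loss ≈ 21882 × 1.71/100 ≈ 374.
Total lost output = 1520 + 1087 + 473 + 729 + 374 = 4183 billion.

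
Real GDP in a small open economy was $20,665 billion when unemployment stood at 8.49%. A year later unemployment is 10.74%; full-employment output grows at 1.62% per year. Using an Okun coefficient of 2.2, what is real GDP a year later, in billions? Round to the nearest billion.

$19,977 billion

Δu = 10.74 - 8.49 = 2.25 points.
Okun's law (growth form): g_Y = g_Y* - β × Δu = 1.62 - 2.2 × (2.25) = 1.62 - 4.95 = -3.33%.
Real GDP in the next year = 20665 × (1 - 3.33/100) = 20665 × 0.9667 ≈ 19977 billion.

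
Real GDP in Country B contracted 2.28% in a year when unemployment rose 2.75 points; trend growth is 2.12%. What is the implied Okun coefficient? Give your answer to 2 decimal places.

Growth form: g_Y = g_Y* - β × Δu, so β = (g_Y* - g_Y)/Δu.
β = (2.12 + 2.28)/2.75 = 4.4/2.75 = 1.60.

β ≈ 1.60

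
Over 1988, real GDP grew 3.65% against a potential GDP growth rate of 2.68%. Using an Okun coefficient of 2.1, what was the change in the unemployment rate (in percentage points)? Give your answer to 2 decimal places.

-0.46 percentage points

Growth-rate Okun's law: g_Y = g_Y* - β × Δu, so Δu = (g_Y* - g_Y)/β.
Δu = (2.68 - 3.65)/2.1 = -0.97/2.1 = -0.46 percentage points.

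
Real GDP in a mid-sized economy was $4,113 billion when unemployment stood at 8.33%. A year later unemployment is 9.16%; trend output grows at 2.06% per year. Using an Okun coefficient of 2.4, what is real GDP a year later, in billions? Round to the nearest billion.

$4,116 billion

Δu = 9.16 - 8.33 = 0.83 points.
Okun's law (growth form): g_Y = g_Y* - β × Δu = 2.06 - 2.4 × (0.83) = 2.06 - 1.992 = 0.068%.
Real GDP in the next year = 4113 × (1 + 0.068/100) = 4113 × 1.00068 ≈ 4116 billion.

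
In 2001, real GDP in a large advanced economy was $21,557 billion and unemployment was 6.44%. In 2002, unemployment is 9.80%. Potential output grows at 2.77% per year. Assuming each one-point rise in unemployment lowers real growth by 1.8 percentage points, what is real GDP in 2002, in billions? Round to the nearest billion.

$20,850 billion

Δu = 9.8 - 6.44 = 3.36 points.
Okun's law (growth form): g_Y = g_Y* - β × Δu = 2.77 - 1.8 × (3.36) = 2.77 - 6.048 = -3.278%.
Real GDP in the next year = 21557 × (1 - 3.278/100) = 21557 × 0.96722 ≈ 20850 billion.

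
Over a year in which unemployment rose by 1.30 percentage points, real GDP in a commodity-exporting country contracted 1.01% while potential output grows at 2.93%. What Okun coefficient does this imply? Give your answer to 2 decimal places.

β ≈ 3.03

Growth form: g_Y = g_Y* - β × Δu, so β = (g_Y* - g_Y)/Δu.
β = (2.93 + 1.01)/1.30 = 3.94/1.30 = 3.03.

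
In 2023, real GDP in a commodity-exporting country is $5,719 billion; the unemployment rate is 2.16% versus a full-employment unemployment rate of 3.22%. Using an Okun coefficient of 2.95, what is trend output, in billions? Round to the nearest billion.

Unemployment gap = 2.16 - 3.22 = -1.06 points, so output gap = -2.95 × (-1.06) = 3.127%.
Since Y = Y* × (1 + gap/100), Y* = 5719/1.03127 ≈ 5546 billion.

$5,546 billion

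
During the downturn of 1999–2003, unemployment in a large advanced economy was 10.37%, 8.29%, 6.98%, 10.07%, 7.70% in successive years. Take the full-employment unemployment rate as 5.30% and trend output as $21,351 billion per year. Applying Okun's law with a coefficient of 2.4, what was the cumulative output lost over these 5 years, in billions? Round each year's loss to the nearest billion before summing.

Year 1999: gap = -2.4 × (10.37 - 5.3) = -12.168%, loss ≈ 21351 × 12.168/100 ≈ 2598.
Year 2000: gap = -2.4 × (8.29 - 5.3) = -7.176%, loss ≈ 21351 × 7.176/100 ≈ 1532.
Year 2001: gap = -2.4 × (6.98 - 5.3) = -4.032%, loss ≈ 21351 × 4.032/100 ≈ 861.
Year 2002: gap = -2.4 × (10.07 - 5.3) = -11.448%, loss ≈ 21351 × 11.448/100 ≈ 2444.
Year 2003: gap = -2.4 × (7.7 - 5.3) = -5.76%, loss ≈ 21351 × 5.76/100 ≈ 1230.
Total lost output = 2598 + 1532 + 861 + 2444 + 1230 = 8665 billion.

$8,665 billion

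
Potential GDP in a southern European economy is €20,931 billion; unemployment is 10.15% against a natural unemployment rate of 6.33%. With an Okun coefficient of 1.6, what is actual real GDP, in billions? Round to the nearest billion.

€19,652 billion

Unemployment gap = 10.15 - 6.33 = 3.82 points, so the output gap is -1.6 × 3.82 = -6.112%.
Actual GDP = 20931 × (1 - 6.112/100) = 20931 × 0.93888 ≈ 19652 billion.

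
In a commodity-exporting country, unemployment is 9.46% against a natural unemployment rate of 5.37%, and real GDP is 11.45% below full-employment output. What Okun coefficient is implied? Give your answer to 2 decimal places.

Okun's law: output gap = -β × (u - u*).
-11.45 = -β × (9.46 - 5.37) = -β × 4.09, so β = 11.45/4.09 = 2.80.

β ≈ 2.80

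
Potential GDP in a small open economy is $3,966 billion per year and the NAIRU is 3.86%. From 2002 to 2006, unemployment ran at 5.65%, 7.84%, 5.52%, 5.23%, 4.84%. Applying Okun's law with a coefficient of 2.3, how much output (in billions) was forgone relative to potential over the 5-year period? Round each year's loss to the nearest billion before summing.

Year 2002: gap = -2.3 × (5.65 - 3.86) = -4.117%, loss ≈ 3966 × 4.117/100 ≈ 163.
Year 2003: gap = -2.3 × (7.84 - 3.86) = -9.154%, loss ≈ 3966 × 9.154/100 ≈ 363.
Year 2004: gap = -2.3 × (5.52 - 3.86) = -3.818%, loss ≈ 3966 × 3.818/100 ≈ 151.
Year 2005: gap = -2.3 × (5.23 - 3.86) = -3.151%, loss ≈ 3966 × 3.151/100 ≈ 125.
Year 2006: gap = -2.3 × (4.84 - 3.86) = -2.254%, loss ≈ 3966 × 2.254/100 ≈ 89.
Total lost output = 163 + 363 + 151 + 125 + 89 = 891 billion.

$891 billion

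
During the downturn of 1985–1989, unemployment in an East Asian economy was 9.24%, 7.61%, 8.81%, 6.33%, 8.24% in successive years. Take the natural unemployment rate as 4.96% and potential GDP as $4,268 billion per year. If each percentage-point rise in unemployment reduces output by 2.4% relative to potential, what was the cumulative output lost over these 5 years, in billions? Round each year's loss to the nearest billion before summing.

$1,579 billion

Year 1985: gap = -2.4 × (9.24 - 4.96) = -10.272%, loss ≈ 4268 × 10.272/100 ≈ 438.
Year 1986: gap = -2.4 × (7.61 - 4.96) = -6.36%, loss ≈ 4268 × 6.36/100 ≈ 271.
Year 1987: gap = -2.4 × (8.81 - 4.96) = -9.24%, loss ≈ 4268 × 9.24/100 ≈ 394.
Year 1988: gap = -2.4 × (6.33 - 4.96) = -3.288%, loss ≈ 4268 × 3.288/100 ≈ 140.
Year 1989: gap = -2.4 × (8.24 - 4.96) = -7.872%, loss ≈ 4268 × 7.872/100 ≈ 336.
Total lost output = 438 + 271 + 394 + 140 + 336 = 1579 billion.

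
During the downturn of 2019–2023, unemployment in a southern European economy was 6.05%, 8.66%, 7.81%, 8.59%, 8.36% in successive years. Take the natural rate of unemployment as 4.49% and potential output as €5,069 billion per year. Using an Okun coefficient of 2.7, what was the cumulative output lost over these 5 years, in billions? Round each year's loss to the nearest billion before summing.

€2,330 billion

Year 2019: gap = -2.7 × (6.05 - 4.49) = -4.212%, loss ≈ 5069 × 4.212/100 ≈ 214.
Year 2020: gap = -2.7 × (8.66 - 4.49) = -11.259%, loss ≈ 5069 × 11.259/100 ≈ 571.
Year 2021: gap = -2.7 × (7.81 - 4.49) = -8.964%, loss ≈ 5069 × 8.964/100 ≈ 454.
Year 2022: gap = -2.7 × (8.59 - 4.49) = -11.07%, loss ≈ 5069 × 11.07/100 ≈ 561.
Year 2023: gap = -2.7 × (8.36 - 4.49) = -10.449%, loss ≈ 5069 × 10.449/100 ≈ 530.
Total lost output = 214 + 571 + 454 + 561 + 530 = 2330 billion.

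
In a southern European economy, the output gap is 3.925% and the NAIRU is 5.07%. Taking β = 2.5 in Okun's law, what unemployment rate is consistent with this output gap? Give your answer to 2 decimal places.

3.50%

From Okun's law, u - u* = -(output gap)/β = -(3.925)/2.5 = -1.57 points.
So u = 5.07 - 1.57 = 3.50%.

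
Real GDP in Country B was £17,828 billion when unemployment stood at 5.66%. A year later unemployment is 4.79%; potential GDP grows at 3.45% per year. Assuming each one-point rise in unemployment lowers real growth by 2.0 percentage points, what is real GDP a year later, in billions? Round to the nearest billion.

Δu = 4.79 - 5.66 = -0.87 points.
Okun's law (growth form): g_Y = g_Y* - β × Δu = 3.45 - 2.0 × (-0.87) = 3.45 + 1.74 = 5.19%.
Real GDP in the next year = 17828 × (1 + 5.19/100) = 17828 × 1.0519 ≈ 18753 billion.

£18,753 billion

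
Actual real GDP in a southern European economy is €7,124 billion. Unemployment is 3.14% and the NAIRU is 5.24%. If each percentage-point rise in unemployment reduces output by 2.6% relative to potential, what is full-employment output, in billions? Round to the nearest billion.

€6,755 billion

Unemployment gap = 3.14 - 5.24 = -2.1 points, so output gap = -2.6 × (-2.1) = 5.46%.
Since Y = Y* × (1 + gap/100), Y* = 7124/1.0546 ≈ 6755 billion.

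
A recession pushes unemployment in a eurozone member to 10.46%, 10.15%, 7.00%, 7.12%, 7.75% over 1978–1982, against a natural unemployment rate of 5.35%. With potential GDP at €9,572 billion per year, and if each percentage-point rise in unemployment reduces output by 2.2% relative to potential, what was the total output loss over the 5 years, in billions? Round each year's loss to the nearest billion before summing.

€3,312 billion

Year 1978: gap = -2.2 × (10.46 - 5.35) = -11.242%, loss ≈ 9572 × 11.242/100 ≈ 1076.
Year 1979: gap = -2.2 × (10.15 - 5.35) = -10.56%, loss ≈ 9572 × 10.56/100 ≈ 1011.
Year 1980: gap = -2.2 × (7 - 5.35) = -3.63%, loss ≈ 9572 × 3.63/100 ≈ 347.
Year 1981: gap = -2.2 × (7.12 - 5.35) = -3.894%, loss ≈ 9572 × 3.894/100 ≈ 373.
Year 1982: gap = -2.2 × (7.75 - 5.35) = -5.28%, loss ≈ 9572 × 5.28/100 ≈ 505.
Total lost output = 1076 + 1011 + 347 + 373 + 505 = 3312 billion.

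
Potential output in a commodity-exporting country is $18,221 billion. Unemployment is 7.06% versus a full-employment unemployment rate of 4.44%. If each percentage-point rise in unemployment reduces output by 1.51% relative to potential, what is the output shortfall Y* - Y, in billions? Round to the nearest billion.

Output gap = -1.51 × (7.06 - 4.44) = -1.51 × 2.62 = -3.9562%.
Actual GDP ≈ 18221 × 0.960438 ≈ 17500 billion, so the shortfall is 18221 - 17500 = 721 billion.

$721 billion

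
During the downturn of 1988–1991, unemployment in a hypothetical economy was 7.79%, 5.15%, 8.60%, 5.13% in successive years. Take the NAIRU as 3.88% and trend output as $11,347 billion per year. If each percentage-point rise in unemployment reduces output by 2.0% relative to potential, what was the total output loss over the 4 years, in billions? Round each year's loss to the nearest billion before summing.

$2,530 billion

Year 1988: gap = -2.0 × (7.79 - 3.88) = -7.82%, loss ≈ 11347 × 7.82/100 ≈ 887.
Year 1989: gap = -2.0 × (5.15 - 3.88) = -2.54%, loss ≈ 11347 × 2.54/100 ≈ 288.
Year 1990: gap = -2.0 × (8.6 - 3.88) = -9.44%, loss ≈ 11347 × 9.44/100 ≈ 1071.
Year 1991: gap = -2.0 × (5.13 - 3.88) = -2.5%, loss ≈ 11347 × 2.5/100 ≈ 284.
Total lost output = 887 + 288 + 1071 + 284 = 2530 billion.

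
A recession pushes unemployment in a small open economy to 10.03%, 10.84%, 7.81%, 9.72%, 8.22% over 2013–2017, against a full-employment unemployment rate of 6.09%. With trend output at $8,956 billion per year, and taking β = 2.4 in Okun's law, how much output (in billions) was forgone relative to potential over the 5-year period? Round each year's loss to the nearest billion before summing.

Year 2013: gap = -2.4 × (10.03 - 6.09) = -9.456%, loss ≈ 8956 × 9.456/100 ≈ 847.
Year 2014: gap = -2.4 × (10.84 - 6.09) = -11.4%, loss ≈ 8956 × 11.4/100 ≈ 1021.
Year 2015: gap = -2.4 × (7.81 - 6.09) = -4.128%, loss ≈ 8956 × 4.128/100 ≈ 370.
Year 2016: gap = -2.4 × (9.72 - 6.09) = -8.712%, loss ≈ 8956 × 8.712/100 ≈ 780.
Year 2017: gap = -2.4 × (8.22 - 6.09) = -5.112%, loss ≈ 8956 × 5.112/100 ≈ 458.
Total lost output = 847 + 1021 + 370 + 780 + 458 = 3476 billion.

$3,476 billion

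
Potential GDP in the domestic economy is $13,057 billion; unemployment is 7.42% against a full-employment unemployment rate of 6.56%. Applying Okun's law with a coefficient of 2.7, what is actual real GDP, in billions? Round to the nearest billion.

Unemployment gap = 7.42 - 6.56 = 0.86 points, so the output gap is -2.7 × 0.86 = -2.322%.
Actual GDP = 13057 × (1 - 2.322/100) = 13057 × 0.97678 ≈ 12754 billion.

$12,754 billion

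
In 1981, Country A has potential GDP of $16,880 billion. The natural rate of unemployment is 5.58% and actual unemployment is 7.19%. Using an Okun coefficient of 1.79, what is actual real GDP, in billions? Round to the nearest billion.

Unemployment gap = 7.19 - 5.58 = 1.61 points, so the output gap is -1.79 × 1.61 = -2.8819%.
Actual GDP = 16880 × (1 - 2.8819/100) = 16880 × 0.971181 ≈ 16394 billion.

$16,394 billion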